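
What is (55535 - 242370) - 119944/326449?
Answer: -60992218859/326449 ≈ -1.8684e+5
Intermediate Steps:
(55535 - 242370) - 119944/326449 = -186835 - 119944*1/326449 = -186835 - 119944/326449 = -60992218859/326449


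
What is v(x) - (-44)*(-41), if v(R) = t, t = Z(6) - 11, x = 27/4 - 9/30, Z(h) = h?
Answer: -1809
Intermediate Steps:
x = 129/20 (x = 27*(¼) - 9*1/30 = 27/4 - 3/10 = 129/20 ≈ 6.4500)
t = -5 (t = 6 - 11 = -5)
v(R) = -5
v(x) - (-44)*(-41) = -5 - (-44)*(-41) = -5 - 1*1804 = -5 - 1804 = -1809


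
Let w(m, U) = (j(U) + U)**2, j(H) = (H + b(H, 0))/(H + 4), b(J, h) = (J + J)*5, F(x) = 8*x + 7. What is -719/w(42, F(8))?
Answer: -4044375/37283236 ≈ -0.10848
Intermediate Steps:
F(x) = 7 + 8*x
b(J, h) = 10*J (b(J, h) = (2*J)*5 = 10*J)
j(H) = 11*H/(4 + H) (j(H) = (H + 10*H)/(H + 4) = (11*H)/(4 + H) = 11*H/(4 + H))
w(m, U) = (U + 11*U/(4 + U))**2 (w(m, U) = (11*U/(4 + U) + U)**2 = (U + 11*U/(4 + U))**2)
-719/w(42, F(8)) = -719*(4 + (7 + 8*8))**2/((7 + 8*8)**2*(15 + (7 + 8*8))**2) = -719*(4 + (7 + 64))**2/((7 + 64)**2*(15 + (7 + 64))**2) = -719*(4 + 71)**2/(5041*(15 + 71)**2) = -719/(5041*86**2/75**2) = -719/(5041*(1/5625)*7396) = -719/37283236/5625 = -719*5625/37283236 = -4044375/37283236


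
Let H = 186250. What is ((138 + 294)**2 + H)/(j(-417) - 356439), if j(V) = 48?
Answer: -372874/356391 ≈ -1.0462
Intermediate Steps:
((138 + 294)**2 + H)/(j(-417) - 356439) = ((138 + 294)**2 + 186250)/(48 - 356439) = (432**2 + 186250)/(-356391) = (186624 + 186250)*(-1/356391) = 372874*(-1/356391) = -372874/356391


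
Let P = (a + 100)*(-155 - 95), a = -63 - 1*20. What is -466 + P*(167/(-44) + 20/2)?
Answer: -590377/22 ≈ -26835.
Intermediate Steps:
a = -83 (a = -63 - 20 = -83)
P = -4250 (P = (-83 + 100)*(-155 - 95) = 17*(-250) = -4250)
-466 + P*(167/(-44) + 20/2) = -466 - 4250*(167/(-44) + 20/2) = -466 - 4250*(167*(-1/44) + 20*(½)) = -466 - 4250*(-167/44 + 10) = -466 - 4250*273/44 = -466 - 580125/22 = -590377/22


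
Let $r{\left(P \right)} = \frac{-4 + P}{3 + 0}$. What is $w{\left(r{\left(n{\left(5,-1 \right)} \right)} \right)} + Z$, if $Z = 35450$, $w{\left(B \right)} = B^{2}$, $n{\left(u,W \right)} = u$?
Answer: $\frac{319051}{9} \approx 35450.0$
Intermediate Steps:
$r{\left(P \right)} = - \frac{4}{3} + \frac{P}{3}$ ($r{\left(P \right)} = \frac{-4 + P}{3} = \left(-4 + P\right) \frac{1}{3} = - \frac{4}{3} + \frac{P}{3}$)
$w{\left(r{\left(n{\left(5,-1 \right)} \right)} \right)} + Z = \left(- \frac{4}{3} + \frac{1}{3} \cdot 5\right)^{2} + 35450 = \left(- \frac{4}{3} + \frac{5}{3}\right)^{2} + 35450 = \left(\frac{1}{3}\right)^{2} + 35450 = \frac{1}{9} + 35450 = \frac{319051}{9}$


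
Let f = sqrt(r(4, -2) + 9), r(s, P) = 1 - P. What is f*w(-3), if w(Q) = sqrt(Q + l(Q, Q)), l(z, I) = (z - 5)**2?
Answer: 2*sqrt(183) ≈ 27.056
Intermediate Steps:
f = 2*sqrt(3) (f = sqrt((1 - 1*(-2)) + 9) = sqrt((1 + 2) + 9) = sqrt(3 + 9) = sqrt(12) = 2*sqrt(3) ≈ 3.4641)
l(z, I) = (-5 + z)**2
w(Q) = sqrt(Q + (-5 + Q)**2)
f*w(-3) = (2*sqrt(3))*sqrt(-3 + (-5 - 3)**2) = (2*sqrt(3))*sqrt(-3 + (-8)**2) = (2*sqrt(3))*sqrt(-3 + 64) = (2*sqrt(3))*sqrt(61) = 2*sqrt(183)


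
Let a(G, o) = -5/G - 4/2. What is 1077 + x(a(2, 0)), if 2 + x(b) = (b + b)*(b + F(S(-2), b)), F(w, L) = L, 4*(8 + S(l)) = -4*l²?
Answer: 1156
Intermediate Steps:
S(l) = -8 - l² (S(l) = -8 + (-4*l²)/4 = -8 - l²)
a(G, o) = -2 - 5/G (a(G, o) = -5/G - 4*½ = -5/G - 2 = -2 - 5/G)
x(b) = -2 + 4*b² (x(b) = -2 + (b + b)*(b + b) = -2 + (2*b)*(2*b) = -2 + 4*b²)
1077 + x(a(2, 0)) = 1077 + (-2 + 4*(-2 - 5/2)²) = 1077 + (-2 + 4*(-9/2)²) = 1077 + (-2 + 4*(81/4)) = 1077 + (-2 + 81) = 1077 + 79 = 1156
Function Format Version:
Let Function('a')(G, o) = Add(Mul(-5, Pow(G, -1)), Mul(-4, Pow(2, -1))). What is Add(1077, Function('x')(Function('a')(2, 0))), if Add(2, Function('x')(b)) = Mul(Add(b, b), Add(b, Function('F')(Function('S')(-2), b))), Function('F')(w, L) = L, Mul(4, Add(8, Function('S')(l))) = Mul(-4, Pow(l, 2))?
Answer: 1156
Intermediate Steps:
Function('S')(l) = Add(-8, Mul(-1, Pow(l, 2))) (Function('S')(l) = Add(-8, Mul(Rational(1, 4), Mul(-4, Pow(l, 2)))) = Add(-8, Mul(-1, Pow(l, 2))))
Function('a')(G, o) = Add(-2, Mul(-5, Pow(G, -1))) (Function('a')(G, o) = Add(Mul(-5, Pow(G, -1)), Mul(-4, Rational(1, 2))) = Add(Mul(-5, Pow(G, -1)), -2) = Add(-2, Mul(-5, Pow(G, -1))))
Function('x')(b) = Add(-2, Mul(4, Pow(b, 2))) (Function('x')(b) = Add(-2, Mul(Add(b, b), Add(b, b))) = Add(-2, Mul(Mul(2, b), Mul(2, b))) = Add(-2, Mul(4, Pow(b, 2))))
Add(1077, Function('x')(Function('a')(2, 0))) = Add(1077, Add(-2, Mul(4, Pow(Add(-2, Mul(-5, Pow(2, -1))), 2)))) = Add(1077, Add(-2, Mul(4, Pow(Add(-2, Mul(-5, Rational(1, 2))), 2)))) = Add(1077, Add(-2, Mul(4, Pow(Add(-2, Rational(-5, 2)), 2)))) = Add(1077, Add(-2, Mul(4, Pow(Rational(-9, 2), 2)))) = Add(1077, Add(-2, Mul(4, Rational(81, 4)))) = Add(1077, Add(-2, 81)) = Add(1077, 79) = 1156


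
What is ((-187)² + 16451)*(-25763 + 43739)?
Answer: 924325920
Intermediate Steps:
((-187)² + 16451)*(-25763 + 43739) = (34969 + 16451)*17976 = 51420*17976 = 924325920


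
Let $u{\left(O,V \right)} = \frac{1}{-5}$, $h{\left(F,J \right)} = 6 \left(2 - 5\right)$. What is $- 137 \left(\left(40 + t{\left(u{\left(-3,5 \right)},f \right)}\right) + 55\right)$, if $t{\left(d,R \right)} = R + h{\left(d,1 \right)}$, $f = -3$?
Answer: $-10138$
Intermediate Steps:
$h{\left(F,J \right)} = -18$ ($h{\left(F,J \right)} = 6 \left(-3\right) = -18$)
$u{\left(O,V \right)} = - \frac{1}{5}$
$t{\left(d,R \right)} = -18 + R$ ($t{\left(d,R \right)} = R - 18 = -18 + R$)
$- 137 \left(\left(40 + t{\left(u{\left(-3,5 \right)},f \right)}\right) + 55\right) = - 137 \left(\left(40 - 21\right) + 55\right) = - 137 \left(19 + 55\right) = \left(-137\right) 74 = -10138$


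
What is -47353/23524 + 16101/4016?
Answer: 47147569/23618096 ≈ 1.9962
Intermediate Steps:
-47353/23524 + 16101/4016 = 47147569/23618096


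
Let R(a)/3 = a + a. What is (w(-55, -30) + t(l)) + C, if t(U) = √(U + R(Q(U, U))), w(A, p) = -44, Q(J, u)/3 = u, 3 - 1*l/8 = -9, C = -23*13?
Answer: -343 + 4*√114 ≈ -300.29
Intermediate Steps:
C = -299
l = 96 (l = 24 - 8*(-9) = 24 + 72 = 96)
Q(J, u) = 3*u
R(a) = 6*a (R(a) = 3*(a + a) = 3*(2*a) = 6*a)
t(U) = √19*√U (t(U) = √(U + 6*(3*U)) = √(U + 18*U) = √(19*U) = √19*√U)
(w(-55, -30) + t(l)) + C = (-44 + √19*√96) - 299 = (-44 + √19*(4*√6)) - 299 = (-44 + 4*√114) - 299 = -343 + 4*√114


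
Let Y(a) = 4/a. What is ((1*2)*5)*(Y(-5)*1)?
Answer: -8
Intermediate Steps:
((1*2)*5)*(Y(-5)*1) = ((1*2)*5)*((4/(-5))*1) = (2*5)*((4*(-1/5))*1) = 10*(-4/5*1) = 10*(-4/5) = -8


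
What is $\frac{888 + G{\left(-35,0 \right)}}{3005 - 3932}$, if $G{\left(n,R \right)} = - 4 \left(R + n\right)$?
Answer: $- \frac{1028}{927} \approx -1.109$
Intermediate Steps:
$G{\left(n,R \right)} = - 4 R - 4 n$
$\frac{888 + G{\left(-35,0 \right)}}{3005 - 3932} = \frac{888 - -140}{3005 - 3932} = \frac{888 + \left(0 + 140\right)}{-927} = \left(888 + 140\right) \left(- \frac{1}{927}\right) = 1028 \left(- \frac{1}{927}\right) = - \frac{1028}{927}$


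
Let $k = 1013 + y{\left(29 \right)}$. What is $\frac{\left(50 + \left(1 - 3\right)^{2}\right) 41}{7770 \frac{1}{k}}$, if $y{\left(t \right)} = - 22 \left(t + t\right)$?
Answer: $- \frac{97047}{1295} \approx -74.94$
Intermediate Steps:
$y{\left(t \right)} = - 44 t$ ($y{\left(t \right)} = - 22 \cdot 2 t = - 44 t$)
$k = -263$ ($k = 1013 - 1276 = -263$)
$\frac{\left(50 + \left(1 - 3\right)^{2}\right) 41}{7770 \frac{1}{k}} = \frac{\left(50 + \left(1 - 3\right)^{2}\right) 41}{7770 \frac{1}{-263}} = \frac{\left(50 + \left(-2\right)^{2}\right) 41}{7770 \left(- \frac{1}{263}\right)} = \frac{\left(50 + 4\right) 41}{- \frac{7770}{263}} = 54 \cdot 41 \left(- \frac{263}{7770}\right) = 2214 \left(- \frac{263}{7770}\right) = - \frac{97047}{1295}$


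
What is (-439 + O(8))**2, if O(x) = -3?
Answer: 195364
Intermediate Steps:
(-439 + O(8))**2 = (-439 - 3)**2 = (-442)**2 = 195364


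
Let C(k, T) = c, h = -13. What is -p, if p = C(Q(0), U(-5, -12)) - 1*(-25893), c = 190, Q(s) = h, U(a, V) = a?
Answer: -26083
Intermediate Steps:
Q(s) = -13
C(k, T) = 190
p = 26083 (p = 190 - 1*(-25893) = 190 + 25893 = 26083)
-p = -1*26083 = -26083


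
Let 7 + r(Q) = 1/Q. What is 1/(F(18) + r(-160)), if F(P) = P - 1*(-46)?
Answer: 160/9119 ≈ 0.017546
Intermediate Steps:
r(Q) = -7 + 1/Q
F(P) = 46 + P (F(P) = P + 46 = 46 + P)
1/(F(18) + r(-160)) = 1/((46 + 18) + (-7 + 1/(-160))) = 1/(64 + (-7 - 1/160)) = 1/(64 - 1121/160) = 1/(9119/160) = 160/9119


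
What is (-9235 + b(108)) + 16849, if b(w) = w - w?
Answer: 7614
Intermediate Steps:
b(w) = 0
(-9235 + b(108)) + 16849 = (-9235 + 0) + 16849 = -9235 + 16849 = 7614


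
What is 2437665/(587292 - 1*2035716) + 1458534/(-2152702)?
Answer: -1226690328541/519670873608 ≈ -2.3605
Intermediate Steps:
2437665/(587292 - 1*2035716) + 1458534/(-2152702) = 2437665/(587292 - 2035716) + 1458534*(-1/2152702) = 2437665/(-1448424) - 729267/1076351 = 2437665*(-1/1448424) - 729267/1076351 = -812555/482808 - 729267/1076351 = -1226690328541/519670873608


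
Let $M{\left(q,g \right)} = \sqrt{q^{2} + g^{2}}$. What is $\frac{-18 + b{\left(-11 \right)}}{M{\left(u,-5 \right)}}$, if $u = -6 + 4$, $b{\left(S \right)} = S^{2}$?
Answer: $\frac{103 \sqrt{29}}{29} \approx 19.127$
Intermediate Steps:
$u = -2$
$M{\left(q,g \right)} = \sqrt{g^{2} + q^{2}}$
$\frac{-18 + b{\left(-11 \right)}}{M{\left(u,-5 \right)}} = \frac{-18 + \left(-11\right)^{2}}{\sqrt{\left(-5\right)^{2} + \left(-2\right)^{2}}} = \frac{-18 + 121}{\sqrt{25 + 4}} = \frac{1}{\sqrt{29}} \cdot 103 = \frac{\sqrt{29}}{29} \cdot 103 = \frac{103 \sqrt{29}}{29}$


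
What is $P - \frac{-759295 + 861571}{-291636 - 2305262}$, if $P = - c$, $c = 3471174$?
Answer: $- \frac{4507142357988}{1298449} \approx -3.4712 \cdot 10^{6}$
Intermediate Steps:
$P = -3471174$ ($P = \left(-1\right) 3471174 = -3471174$)
$P - \frac{-759295 + 861571}{-291636 - 2305262} = -3471174 - \frac{-759295 + 861571}{-291636 - 2305262} = -3471174 - \frac{102276}{-2596898} = -3471174 - 102276 \left(- \frac{1}{2596898}\right) = -3471174 - - \frac{51138}{1298449} = -3471174 + \frac{51138}{1298449} = - \frac{4507142357988}{1298449}$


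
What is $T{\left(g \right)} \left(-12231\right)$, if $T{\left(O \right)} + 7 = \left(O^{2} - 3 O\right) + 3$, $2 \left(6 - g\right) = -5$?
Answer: $- \frac{2091501}{4} \approx -5.2288 \cdot 10^{5}$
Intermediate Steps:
$g = \frac{17}{2}$ ($g = 6 - - \frac{5}{2} = 6 + \frac{5}{2} = \frac{17}{2} \approx 8.5$)
$T{\left(O \right)} = -4 + O^{2} - 3 O$ ($T{\left(O \right)} = -7 + \left(\left(O^{2} - 3 O\right) + 3\right) = -7 + \left(3 + O^{2} - 3 O\right) = -4 + O^{2} - 3 O$)
$T{\left(g \right)} \left(-12231\right) = \left(-4 + \left(\frac{17}{2}\right)^{2} - \frac{51}{2}\right) \left(-12231\right) = \left(-4 + \frac{289}{4} - \frac{51}{2}\right) \left(-12231\right) = \frac{171}{4} \left(-12231\right) = - \frac{2091501}{4}$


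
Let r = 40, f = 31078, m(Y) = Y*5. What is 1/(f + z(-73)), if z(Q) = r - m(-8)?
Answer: 1/31158 ≈ 3.2094e-5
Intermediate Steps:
m(Y) = 5*Y
z(Q) = 80 (z(Q) = 40 - 5*(-8) = 40 - 1*(-40) = 40 + 40 = 80)
1/(f + z(-73)) = 1/(31078 + 80) = 1/31158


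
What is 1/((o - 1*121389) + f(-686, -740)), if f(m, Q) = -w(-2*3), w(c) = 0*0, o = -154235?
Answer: -1/275624 ≈ -3.6281e-6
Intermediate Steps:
w(c) = 0
f(m, Q) = 0 (f(m, Q) = -1*0 = 0)
1/((o - 1*121389) + f(-686, -740)) = 1/((-154235 - 1*121389) + 0) = 1/((-154235 - 121389) + 0) = 1/(-275624 + 0) = 1/(-275624) = -1/275624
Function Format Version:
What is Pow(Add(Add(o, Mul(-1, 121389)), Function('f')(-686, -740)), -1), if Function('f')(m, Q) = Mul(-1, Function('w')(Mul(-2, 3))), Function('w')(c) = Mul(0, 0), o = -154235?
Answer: Rational(-1, 275624) ≈ -3.6281e-6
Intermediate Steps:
Function('w')(c) = 0
Function('f')(m, Q) = 0 (Function('f')(m, Q) = Mul(-1, 0) = 0)
Pow(Add(Add(o, Mul(-1, 121389)), Function('f')(-686, -740)), -1) = Pow(Add(Add(-154235, Mul(-1, 121389)), 0), -1) = Pow(Add(Add(-154235, -121389), 0), -1) = Pow(Add(-275624, 0), -1) = Pow(-275624, -1) = Rational(-1, 275624)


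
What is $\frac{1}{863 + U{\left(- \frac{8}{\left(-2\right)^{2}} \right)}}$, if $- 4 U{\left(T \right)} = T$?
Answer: $\frac{2}{1727} \approx 0.0011581$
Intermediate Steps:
$U{\left(T \right)} = - \frac{T}{4}$
$\frac{1}{863 + U{\left(- \frac{8}{\left(-2\right)^{2}} \right)}} = \frac{1}{863 - \frac{\left(-8\right) \frac{1}{\left(-2\right)^{2}}}{4}} = \frac{1}{863 - \frac{\left(-8\right) \frac{1}{4}}{4}} = \frac{1}{863 - - \frac{1}{2}} = \frac{1}{863 + \frac{1}{2}} = \frac{1}{\frac{1727}{2}} = \frac{2}{1727}$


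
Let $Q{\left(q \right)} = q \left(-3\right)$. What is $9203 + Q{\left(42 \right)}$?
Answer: $9077$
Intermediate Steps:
$Q{\left(q \right)} = - 3 q$
$9203 + Q{\left(42 \right)} = 9203 - 126 = 9077$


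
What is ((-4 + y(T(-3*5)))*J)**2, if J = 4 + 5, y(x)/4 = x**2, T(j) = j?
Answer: 65028096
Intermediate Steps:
y(x) = 4*x**2
J = 9
((-4 + y(T(-3*5)))*J)**2 = ((-4 + 4*(-3*5)**2)*9)**2 = ((-4 + 4*(-15)**2)*9)**2 = ((-4 + 4*225)*9)**2 = ((-4 + 900)*9)**2 = (896*9)**2 = 8064**2 = 65028096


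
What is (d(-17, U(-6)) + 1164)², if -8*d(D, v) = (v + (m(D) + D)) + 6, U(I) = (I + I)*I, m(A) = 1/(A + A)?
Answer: 98932266225/73984 ≈ 1.3372e+6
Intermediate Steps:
m(A) = 1/(2*A)
U(I) = 2*I² (U(I) = (2*I)*I = 2*I²)
d(D, v) = -¾ - D/8 - v/8 - 1/(16*D) (d(D, v) = -((v + (1/(2*D) + D)) + 6)/8 = -((v + (D + 1/(2*D))) + 6)/8 = -((D + v + 1/(2*D)) + 6)/8 = -(6 + D + v + 1/(2*D))/8 = -¾ - D/8 - v/8 - 1/(16*D))
(d(-17, U(-6)) + 1164)² = ((1/16)*(-1 + 2*(-17)*(-6 - 1*(-17) - 2*(-6)²))/(-17) + 1164)² = ((1/16)*(-1/17)*(-1 + 2*(-17)*(-6 + 17 - 2*36)) + 1164)² = ((1/16)*(-1/17)*(-1 + 2*(-17)*(-6 + 17 - 1*72)) + 1164)² = ((1/16)*(-1/17)*(-1 + 2*(-17)*(-6 + 17 - 72)) + 1164)² = ((1/16)*(-1/17)*(-1 + 2*(-17)*(-61)) + 1164)² = ((1/16)*(-1/17)*(-1 + 2074) + 1164)² = ((1/16)*(-1/17)*2073 + 1164)² = (-2073/272 + 1164)² = (314535/272)² = 98932266225/73984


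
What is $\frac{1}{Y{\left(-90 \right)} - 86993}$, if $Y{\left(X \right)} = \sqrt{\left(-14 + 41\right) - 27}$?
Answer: $- \frac{1}{86993} \approx -1.1495 \cdot 10^{-5}$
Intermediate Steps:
$Y{\left(X \right)} = 0$ ($Y{\left(X \right)} = \sqrt{27 - 27} = \sqrt{0} = 0$)
$\frac{1}{Y{\left(-90 \right)} - 86993} = \frac{1}{0 - 86993} = \frac{1}{-86993} = - \frac{1}{86993}$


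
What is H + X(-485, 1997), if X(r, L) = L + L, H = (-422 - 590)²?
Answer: 1028138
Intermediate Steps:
H = 1024144 (H = (-1012)² = 1024144)
X(r, L) = 2*L
H + X(-485, 1997) = 1024144 + 2*1997 = 1024144 + 3994 = 1028138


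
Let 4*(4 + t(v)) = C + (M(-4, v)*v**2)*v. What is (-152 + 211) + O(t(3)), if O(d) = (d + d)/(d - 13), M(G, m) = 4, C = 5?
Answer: 2849/45 ≈ 63.311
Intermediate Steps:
t(v) = -11/4 + v**3 (t(v) = -4 + (5 + (4*v**2)*v)/4 = -4 + (5 + 4*v**3)/4 = -4 + (5/4 + v**3) = -11/4 + v**3)
O(d) = 2*d/(-13 + d) (O(d) = (2*d)/(-13 + d) = 2*d/(-13 + d))
(-152 + 211) + O(t(3)) = (-152 + 211) + 2*(-11/4 + 3**3)/(-13 + (-11/4 + 3**3)) = 59 + 2*(-11/4 + 27)/(-13 + (-11/4 + 27)) = 59 + 2*(97/4)/(-13 + 97/4) = 59 + 2*(97/4)/(45/4) = 59 + 2*(97/4)*(4/45) = 59 + 194/45 = 2849/45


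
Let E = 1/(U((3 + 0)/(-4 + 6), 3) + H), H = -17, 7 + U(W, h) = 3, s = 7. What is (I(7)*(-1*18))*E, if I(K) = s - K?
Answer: 0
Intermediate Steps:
U(W, h) = -4 (U(W, h) = -7 + 3 = -4)
E = -1/21 (E = 1/(-4 - 17) = 1/(-21) = -1/21 ≈ -0.047619)
I(K) = 7 - K
(I(7)*(-1*18))*E = ((7 - 1*7)*(-1*18))*(-1/21) = ((7 - 7)*(-18))*(-1/21) = (0*(-18))*(-1/21) = 0*(-1/21) = 0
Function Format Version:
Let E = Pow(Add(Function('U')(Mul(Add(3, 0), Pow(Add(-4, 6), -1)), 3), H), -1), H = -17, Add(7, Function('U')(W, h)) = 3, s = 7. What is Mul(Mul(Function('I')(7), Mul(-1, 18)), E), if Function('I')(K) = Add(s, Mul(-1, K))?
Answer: 0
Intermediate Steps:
Function('U')(W, h) = -4 (Function('U')(W, h) = Add(-7, 3) = -4)
E = Rational(-1, 21) (E = Pow(Add(-4, -17), -1) = Pow(-21, -1) = Rational(-1, 21) ≈ -0.047619)
Function('I')(K) = Add(7, Mul(-1, K))
Mul(Mul(Function('I')(7), Mul(-1, 18)), E) = Mul(Mul(Add(7, Mul(-1, 7)), Mul(-1, 18)), Rational(-1, 21)) = Mul(Mul(Add(7, -7), -18), Rational(-1, 21)) = Mul(Mul(0, -18), Rational(-1, 21)) = Mul(0, Rational(-1, 21)) = 0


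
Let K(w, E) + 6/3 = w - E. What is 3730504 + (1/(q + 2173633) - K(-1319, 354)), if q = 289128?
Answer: 9191464886220/2462761 ≈ 3.7322e+6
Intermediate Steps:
K(w, E) = -2 + w - E (K(w, E) = -2 + (w - E) = -2 + w - E)
3730504 + (1/(q + 2173633) - K(-1319, 354)) = 3730504 + (1/(289128 + 2173633) - (-2 - 1319 - 1*354)) = 3730504 + (1/2462761 - (-2 - 1319 - 354)) = 3730504 + (1/2462761 - 1*(-1675)) = 3730504 + (1/2462761 + 1675) = 3730504 + 4125124676/2462761 = 9191464886220/2462761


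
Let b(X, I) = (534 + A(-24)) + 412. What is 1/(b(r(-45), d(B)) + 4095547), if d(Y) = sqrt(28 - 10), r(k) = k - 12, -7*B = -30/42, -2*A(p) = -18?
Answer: 1/4096502 ≈ 2.4411e-7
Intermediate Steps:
A(p) = 9 (A(p) = -1/2*(-18) = 9)
B = 5/49 (B = -(-30)/(7*42) = -1/7*(-5/7) = 5/49 ≈ 0.10204)
r(k) = -12 + k
d(Y) = 3*sqrt(2) (d(Y) = sqrt(18) = 3*sqrt(2))
b(X, I) = 955 (b(X, I) = (534 + 9) + 412 = 543 + 412 = 955)
1/(b(r(-45), d(B)) + 4095547) = 1/(955 + 4095547) = 1/4096502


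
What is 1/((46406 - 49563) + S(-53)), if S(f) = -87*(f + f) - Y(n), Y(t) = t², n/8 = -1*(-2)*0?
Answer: 1/6065 ≈ 0.00016488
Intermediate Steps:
n = 0 (n = 8*(-1*(-2)*0) = 8*(2*0) = 8*0 = 0)
S(f) = -174*f (S(f) = -87*(f + f) - 1*0² = -174*f - 1*0 = -174*f + 0 = -174*f)
1/((46406 - 49563) + S(-53)) = 1/((46406 - 49563) - 174*(-53)) = 1/(-3157 + 9222) = 1/6065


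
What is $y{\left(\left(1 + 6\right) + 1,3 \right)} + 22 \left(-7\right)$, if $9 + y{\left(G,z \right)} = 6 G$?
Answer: $-115$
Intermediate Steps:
$y{\left(G,z \right)} = -9 + 6 G$
$y{\left(\left(1 + 6\right) + 1,3 \right)} + 22 \left(-7\right) = \left(-9 + 6 \left(\left(1 + 6\right) + 1\right)\right) + 22 \left(-7\right) = \left(-9 + 6 \left(7 + 1\right)\right) - 154 = \left(-9 + 6 \cdot 8\right) - 154 = \left(-9 + 48\right) - 154 = 39 - 154 = -115$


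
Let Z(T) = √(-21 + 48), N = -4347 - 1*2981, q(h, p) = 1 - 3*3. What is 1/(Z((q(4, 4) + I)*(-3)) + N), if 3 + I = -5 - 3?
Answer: -7328/53699557 - 3*√3/53699557 ≈ -0.00013656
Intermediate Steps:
q(h, p) = -8 (q(h, p) = 1 - 9 = -8)
I = -11 (I = -3 + (-5 - 3) = -3 - 8 = -11)
N = -7328 (N = -4347 - 2981 = -7328)
Z(T) = 3*√3 (Z(T) = √27 = 3*√3)
1/(Z((q(4, 4) + I)*(-3)) + N) = 1/(3*√3 - 7328) = 1/(-7328 + 3*√3)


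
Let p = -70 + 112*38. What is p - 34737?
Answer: -30551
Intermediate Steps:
p = 4186 (p = -70 + 4256 = 4186)
p - 34737 = 4186 - 34737 = -30551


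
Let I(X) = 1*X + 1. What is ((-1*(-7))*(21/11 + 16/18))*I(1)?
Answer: 3878/99 ≈ 39.172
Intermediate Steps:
I(X) = 1 + X (I(X) = X + 1 = 1 + X)
((-1*(-7))*(21/11 + 16/18))*I(1) = ((-1*(-7))*(21/11 + 16/18))*(1 + 1) = (7*(21*(1/11) + 16*(1/18)))*2 = (7*(21/11 + 8/9))*2 = (7*(277/99))*2 = (1939/99)*2 = 3878/99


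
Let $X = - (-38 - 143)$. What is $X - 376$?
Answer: $-195$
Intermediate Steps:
$X = 181$ ($X = - (-38 - 143) = \left(-1\right) \left(-181\right) = 181$)
$X - 376 = 181 - 376 = -195$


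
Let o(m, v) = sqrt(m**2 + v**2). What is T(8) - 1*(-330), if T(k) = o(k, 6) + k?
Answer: 348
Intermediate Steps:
T(k) = k + sqrt(36 + k**2) (T(k) = sqrt(k**2 + 6**2) + k = sqrt(k**2 + 36) + k = sqrt(36 + k**2) + k = k + sqrt(36 + k**2))
T(8) - 1*(-330) = (8 + sqrt(36 + 8**2)) - 1*(-330) = (8 + sqrt(36 + 64)) + 330 = (8 + sqrt(100)) + 330 = (8 + 10) + 330 = 18 + 330 = 348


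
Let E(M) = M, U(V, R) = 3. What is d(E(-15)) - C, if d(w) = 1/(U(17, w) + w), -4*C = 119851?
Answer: 89888/3 ≈ 29963.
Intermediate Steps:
C = -119851/4 (C = -¼*119851 = -119851/4 ≈ -29963.)
d(w) = 1/(3 + w)
d(E(-15)) - C = 1/(3 - 15) - 1*(-119851/4) = 1/(-12) + 119851/4 = -1/12 + 119851/4 = 89888/3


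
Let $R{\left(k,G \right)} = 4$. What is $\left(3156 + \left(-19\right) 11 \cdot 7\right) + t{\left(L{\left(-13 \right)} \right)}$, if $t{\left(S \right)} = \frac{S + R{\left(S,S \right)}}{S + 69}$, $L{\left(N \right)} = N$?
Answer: $\frac{94799}{56} \approx 1692.8$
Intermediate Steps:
$t{\left(S \right)} = \frac{4 + S}{69 + S}$ ($t{\left(S \right)} = \frac{S + 4}{S + 69} = \frac{4 + S}{69 + S}$)
$\left(3156 + \left(-19\right) 11 \cdot 7\right) + t{\left(L{\left(-13 \right)} \right)} = \left(3156 + \left(-19\right) 11 \cdot 7\right) + \frac{4 - 13}{69 - 13} = \left(3156 - 1463\right) + \frac{1}{56} \left(-9\right) = 1693 - \frac{9}{56} = \frac{94799}{56}$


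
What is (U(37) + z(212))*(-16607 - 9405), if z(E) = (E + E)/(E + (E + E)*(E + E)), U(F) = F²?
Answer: -30233305396/849 ≈ -3.5610e+7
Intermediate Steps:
z(E) = 2*E/(E + 4*E²) (z(E) = (2*E)/(E + (2*E)*(2*E)) = (2*E)/(E + 4*E²) = 2*E/(E + 4*E²))
(U(37) + z(212))*(-16607 - 9405) = (37² + 2/(1 + 4*212))*(-16607 - 9405) = (1369 + 2/(1 + 848))*(-26012) = (1369 + 2/849)*(-26012) = (1162283/849)*(-26012) = -30233305396/849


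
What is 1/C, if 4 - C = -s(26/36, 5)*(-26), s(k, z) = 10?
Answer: -1/256 ≈ -0.0039063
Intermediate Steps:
C = -256 (C = 4 - (-1)*10*(-26) = 4 - (-1)*(-260) = 4 - 1*260 = 4 - 260 = -256)
1/C = 1/(-256) = -1/256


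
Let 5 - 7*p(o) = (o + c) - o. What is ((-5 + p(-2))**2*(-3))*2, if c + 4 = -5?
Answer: -54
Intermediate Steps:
c = -9 (c = -4 - 5 = -9)
p(o) = 2 (p(o) = 5/7 - ((o - 9) - o)/7 = 5/7 - ((-9 + o) - o)/7 = 5/7 - 1/7*(-9) = 5/7 + 9/7 = 2)
((-5 + p(-2))**2*(-3))*2 = ((-5 + 2)**2*(-3))*2 = ((-3)**2*(-3))*2 = (9*(-3))*2 = -27*2 = -54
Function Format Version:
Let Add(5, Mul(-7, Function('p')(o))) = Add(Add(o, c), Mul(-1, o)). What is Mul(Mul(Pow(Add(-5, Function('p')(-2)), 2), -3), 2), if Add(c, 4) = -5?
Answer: -54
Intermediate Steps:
c = -9 (c = Add(-4, -5) = -9)
Function('p')(o) = 2 (Function('p')(o) = Add(Rational(5, 7), Mul(Rational(-1, 7), Add(Add(o, -9), Mul(-1, o)))) = Add(Rational(5, 7), Mul(Rational(-1, 7), Add(Add(-9, o), Mul(-1, o)))) = Add(Rational(5, 7), Mul(Rational(-1, 7), -9)) = Add(Rational(5, 7), Rational(9, 7)) = 2)
Mul(Mul(Pow(Add(-5, Function('p')(-2)), 2), -3), 2) = Mul(Mul(Pow(Add(-5, 2), 2), -3), 2) = Mul(Mul(Pow(-3, 2), -3), 2) = Mul(Mul(9, -3), 2) = Mul(-27, 2) = -54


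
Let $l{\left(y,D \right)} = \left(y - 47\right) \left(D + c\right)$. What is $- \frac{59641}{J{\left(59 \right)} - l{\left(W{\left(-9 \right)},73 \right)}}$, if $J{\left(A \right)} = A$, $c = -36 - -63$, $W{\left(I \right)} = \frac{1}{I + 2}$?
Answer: $- \frac{417487}{33413} \approx -12.495$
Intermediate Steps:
$W{\left(I \right)} = \frac{1}{2 + I}$
$c = 27$ ($c = -36 + 63 = 27$)
$l{\left(y,D \right)} = \left(-47 + y\right) \left(27 + D\right)$ ($l{\left(y,D \right)} = \left(y - 47\right) \left(D + 27\right) = \left(-47 + y\right) \left(27 + D\right)$)
$- \frac{59641}{J{\left(59 \right)} - l{\left(W{\left(-9 \right)},73 \right)}} = - \frac{59641}{59 - \left(-1269 - 3431 + \frac{27}{2 - 9} + \frac{73}{2 - 9}\right)} = - \frac{59641}{59 - \left(-1269 - 3431 + \frac{27}{-7} + \frac{73}{-7}\right)} = - \frac{59641}{59 - \left(-1269 - 3431 + 27 \left(- \frac{1}{7}\right) + 73 \left(- \frac{1}{7}\right)\right)} = - \frac{59641}{59 - \left(-1269 - 3431 - \frac{27}{7} - \frac{73}{7}\right)} = - \frac{59641}{59 - - \frac{33000}{7}} = - \frac{59641}{59 + \frac{33000}{7}} = - \frac{59641}{\frac{33413}{7}} = \left(-59641\right) \frac{7}{33413} = - \frac{417487}{33413}$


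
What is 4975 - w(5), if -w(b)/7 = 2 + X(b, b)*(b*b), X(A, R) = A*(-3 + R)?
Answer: 6739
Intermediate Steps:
w(b) = -14 - 7*b³*(-3 + b) (w(b) = -7*(2 + (b*(-3 + b))*(b*b)) = -7*(2 + (b*(-3 + b))*b²) = -7*(2 + b³*(-3 + b)) = -14 - 7*b³*(-3 + b))
4975 - w(5) = 4975 - (-14 + 7*5³*(3 - 1*5)) = 4975 - (-14 + 7*125*(3 - 5)) = 4975 - (-14 + 7*125*(-2)) = 4975 - (-14 - 1750) = 4975 - 1*(-1764) = 4975 + 1764 = 6739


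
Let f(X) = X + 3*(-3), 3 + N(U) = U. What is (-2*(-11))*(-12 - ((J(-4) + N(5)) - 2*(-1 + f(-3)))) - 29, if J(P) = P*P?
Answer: -1261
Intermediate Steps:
N(U) = -3 + U
J(P) = P²
f(X) = -9 + X (f(X) = X - 9 = -9 + X)
(-2*(-11))*(-12 - ((J(-4) + N(5)) - 2*(-1 + f(-3)))) - 29 = (-2*(-11))*(-12 - (((-4)² + (-3 + 5)) - 2*(-1 + (-9 - 3)))) - 29 = 22*(-12 - ((16 + 2) - 2*(-1 - 12))) - 29 = 22*(-12 - (18 - 2*(-13))) - 29 = 22*(-12 - (18 + 26)) - 29 = 22*(-12 - 1*44) - 29 = 22*(-12 - 44) - 29 = 22*(-56) - 29 = -1232 - 29 = -1261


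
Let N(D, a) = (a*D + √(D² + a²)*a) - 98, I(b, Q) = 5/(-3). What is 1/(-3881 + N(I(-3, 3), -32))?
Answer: -11777/43078315 + 32*√9241/43078315 ≈ -0.00020198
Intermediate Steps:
I(b, Q) = -5/3 (I(b, Q) = 5*(-⅓) = -5/3)
N(D, a) = -98 + D*a + a*√(D² + a²) (N(D, a) = (D*a + a*√(D² + a²)) - 98 = -98 + D*a + a*√(D² + a²))
1/(-3881 + N(I(-3, 3), -32)) = 1/(-3881 + (-98 - 5/3*(-32) - 32*√((-5/3)² + (-32)²))) = 1/(-3881 + (-98 + 160/3 - 32*√(25/9 + 1024))) = 1/(-3881 + (-98 + 160/3 - 32*√9241/3)) = 1/(-3881 + (-134/3 - 32*√9241/3)) = 1/(-11777/3 - 32*√9241/3)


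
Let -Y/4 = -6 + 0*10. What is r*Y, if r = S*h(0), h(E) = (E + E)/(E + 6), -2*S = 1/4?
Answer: 0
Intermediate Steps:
S = -⅛ (S = -1/(2*4) = -½*¼ = -⅛ ≈ -0.12500)
h(E) = 2*E/(6 + E) (h(E) = (2*E)/(6 + E) = 2*E/(6 + E))
r = 0 (r = -0/(4*(6 + 0)) = -0/(4*6) = -⅛*0 = 0)
Y = 24 (Y = -4*(-6 + 0*10) = -4*(-6 + 0) = -4*(-6) = 24)
r*Y = 0*24 = 0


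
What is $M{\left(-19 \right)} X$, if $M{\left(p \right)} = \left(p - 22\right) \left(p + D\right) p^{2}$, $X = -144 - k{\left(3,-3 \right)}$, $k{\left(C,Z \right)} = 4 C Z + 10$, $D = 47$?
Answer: $48902504$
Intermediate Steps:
$k{\left(C,Z \right)} = 10 + 4 C Z$ ($k{\left(C,Z \right)} = 4 C Z + 10 = 10 + 4 C Z$)
$X = -118$ ($X = -144 - \left(10 + 4 \cdot 3 \left(-3\right)\right) = -144 - \left(10 - 36\right) = -144 - -26 = -144 + 26 = -118$)
$M{\left(p \right)} = p^{2} \left(-22 + p\right) \left(47 + p\right)$ ($M{\left(p \right)} = \left(p - 22\right) \left(p + 47\right) p^{2} = \left(-22 + p\right) \left(47 + p\right) p^{2} = p^{2} \left(-22 + p\right) \left(47 + p\right)$)
$M{\left(-19 \right)} X = \left(-19\right)^{2} \left(-1034 + \left(-19\right)^{2} + 25 \left(-19\right)\right) \left(-118\right) = 361 \left(-1034 + 361 - 475\right) \left(-118\right) = 361 \left(-1148\right) \left(-118\right) = \left(-414428\right) \left(-118\right) = 48902504$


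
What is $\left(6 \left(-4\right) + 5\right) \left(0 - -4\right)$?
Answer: $-76$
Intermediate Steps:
$\left(6 \left(-4\right) + 5\right) \left(0 - -4\right) = \left(-24 + 5\right) \left(0 + 4\right) = \left(-19\right) 4 = -76$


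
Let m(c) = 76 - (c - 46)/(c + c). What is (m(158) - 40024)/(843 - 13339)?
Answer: 197245/61699 ≈ 3.1969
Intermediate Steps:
m(c) = 76 - (-46 + c)/(2*c)
(m(158) - 40024)/(843 - 13339) = ((151/2 + 23/158) - 40024)/(843 - 13339) = ((151/2 + 23*(1/158)) - 40024)/(-12496) = ((151/2 + 23/158) - 40024)*(-1/12496) = (5976/79 - 40024)*(-1/12496) = -3155920/79*(-1/12496) = 197245/61699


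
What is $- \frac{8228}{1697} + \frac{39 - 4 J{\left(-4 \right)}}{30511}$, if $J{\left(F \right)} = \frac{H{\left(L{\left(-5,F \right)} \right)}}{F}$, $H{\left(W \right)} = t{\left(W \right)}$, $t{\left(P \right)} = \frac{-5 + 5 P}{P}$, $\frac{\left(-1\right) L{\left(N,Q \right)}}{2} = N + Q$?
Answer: $- \frac{4517465605}{931989006} \approx -4.8471$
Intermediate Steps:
$L{\left(N,Q \right)} = - 2 N - 2 Q$ ($L{\left(N,Q \right)} = - 2 \left(N + Q\right) = - 2 N - 2 Q$)
$t{\left(P \right)} = \frac{-5 + 5 P}{P}$
$H{\left(W \right)} = 5 - \frac{5}{W}$
$J{\left(F \right)} = \frac{5 - \frac{5}{10 - 2 F}}{F}$ ($J{\left(F \right)} = \frac{5 - \frac{5}{\left(-2\right) \left(-5\right) - 2 F}}{F} = \frac{5 - \frac{5}{10 - 2 F}}{F}$)
$- \frac{8228}{1697} + \frac{39 - 4 J{\left(-4 \right)}}{30511} = - \frac{8228}{1697} + \frac{39 - 4 \frac{5 \left(-9 + 2 \left(-4\right)\right)}{2 \left(-4\right) \left(-5 - 4\right)}}{30511} = \left(-8228\right) \frac{1}{1697} + \left(39 - 4 \cdot \frac{5}{2} \left(- \frac{1}{4}\right) \frac{1}{-9} \left(-9 - 8\right)\right) \frac{1}{30511} = - \frac{8228}{1697} + \left(39 - 4 \cdot \frac{5}{2} \left(- \frac{1}{4}\right) \left(- \frac{1}{9}\right) \left(-17\right)\right) \frac{1}{30511} = - \frac{8228}{1697} + \left(39 - - \frac{85}{18}\right) \frac{1}{30511} = - \frac{8228}{1697} + \left(39 + \frac{85}{18}\right) \frac{1}{30511} = - \frac{8228}{1697} + \frac{787}{18} \cdot \frac{1}{30511} = - \frac{8228}{1697} + \frac{787}{549198} = - \frac{4517465605}{931989006}$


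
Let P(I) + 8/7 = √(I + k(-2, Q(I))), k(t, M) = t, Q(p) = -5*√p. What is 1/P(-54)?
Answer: -7/351 - 49*I*√14/1404 ≈ -0.019943 - 0.13058*I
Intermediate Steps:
P(I) = -8/7 + √(-2 + I) (P(I) = -8/7 + √(I - 2) = -8/7 + √(-2 + I))
1/P(-54) = 1/(-8/7 + √(-2 - 54)) = 1/(-8/7 + √(-56)) = 1/(-8/7 + 2*I*√14)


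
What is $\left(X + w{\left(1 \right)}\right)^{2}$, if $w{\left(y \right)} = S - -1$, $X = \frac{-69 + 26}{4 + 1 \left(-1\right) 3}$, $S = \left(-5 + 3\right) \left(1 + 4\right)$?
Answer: $2704$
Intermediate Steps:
$S = -10$ ($S = \left(-2\right) 5 = -10$)
$X = -43$ ($X = - \frac{43}{4 - 3} = - \frac{43}{1} = \left(-43\right) 1 = -43$)
$w{\left(y \right)} = -9$ ($w{\left(y \right)} = -10 - -1 = -10 + 1 = -9$)
$\left(X + w{\left(1 \right)}\right)^{2} = \left(-43 - 9\right)^{2} = \left(-52\right)^{2} = 2704$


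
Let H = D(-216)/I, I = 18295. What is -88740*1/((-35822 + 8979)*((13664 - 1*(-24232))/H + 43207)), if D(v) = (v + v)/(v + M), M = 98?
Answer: 23490/1345915408141 ≈ 1.7453e-8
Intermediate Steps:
D(v) = 2*v/(98 + v) (D(v) = (v + v)/(v + 98) = (2*v)/(98 + v) = 2*v/(98 + v))
H = 216/1079405 (H = (2*(-216)/(98 - 216))/18295 = (2*(-216)/(-118))*(1/18295) = (2*(-216)*(-1/118))*(1/18295) = (216/59)*(1/18295) = 216/1079405 ≈ 0.00020011)
-88740*1/((-35822 + 8979)*((13664 - 1*(-24232))/H + 43207)) = -88740*1/((-35822 + 8979)*((13664 - 1*(-24232))/(216/1079405) + 43207)) = -88740*(-1/(26843*((13664 + 24232)*(1079405/216) + 43207))) = -88740*(-1/(26843*(37896*(1079405/216) + 43207))) = -88740*(-1/(26843*(1704380495/9 + 43207))) = -88740/((-26843*1704769358/9)) = -88740/(-45761123876794/9) = -88740*(-9/45761123876794) = 23490/1345915408141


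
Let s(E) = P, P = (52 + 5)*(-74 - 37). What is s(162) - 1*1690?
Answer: -8017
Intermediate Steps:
P = -6327 (P = 57*(-111) = -6327)
s(E) = -6327
s(162) - 1*1690 = -6327 - 1*1690 = -6327 - 1690 = -8017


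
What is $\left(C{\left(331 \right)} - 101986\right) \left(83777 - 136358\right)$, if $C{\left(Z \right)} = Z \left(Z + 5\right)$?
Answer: $-485322630$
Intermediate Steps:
$C{\left(Z \right)} = Z \left(5 + Z\right)$
$\left(C{\left(331 \right)} - 101986\right) \left(83777 - 136358\right) = \left(331 \left(5 + 331\right) - 101986\right) \left(83777 - 136358\right) = \left(331 \cdot 336 - 101986\right) \left(-52581\right) = \left(111216 - 101986\right) \left(-52581\right) = 9230 \left(-52581\right) = -485322630$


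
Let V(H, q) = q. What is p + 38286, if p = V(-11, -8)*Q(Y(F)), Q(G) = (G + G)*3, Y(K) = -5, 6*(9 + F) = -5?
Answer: 38526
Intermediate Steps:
F = -59/6 (F = -9 + (1/6)*(-5) = -9 - 5/6 = -59/6 ≈ -9.8333)
Q(G) = 6*G (Q(G) = (2*G)*3 = 6*G)
p = 240 (p = -48*(-5) = -8*(-30) = 240)
p + 38286 = 240 + 38286 = 38526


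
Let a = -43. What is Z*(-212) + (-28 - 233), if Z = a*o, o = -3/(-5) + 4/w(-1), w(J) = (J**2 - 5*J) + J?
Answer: 62507/5 ≈ 12501.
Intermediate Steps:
w(J) = J**2 - 4*J
o = 7/5 (o = -3/(-5) + 4/((-(-4 - 1))) = -3*(-1/5) + 4/((-1*(-5))) = 3/5 + 4/5 = 7/5 ≈ 1.4000)
Z = -301/5 (Z = -43*7/5 = -301/5 ≈ -60.200)
Z*(-212) + (-28 - 233) = -301/5*(-212) + (-28 - 233) = 63812/5 - 261 = 62507/5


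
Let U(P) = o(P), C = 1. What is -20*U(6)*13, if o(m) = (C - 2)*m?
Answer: 1560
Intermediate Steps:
o(m) = -m (o(m) = (1 - 2)*m = -m)
U(P) = -P
-20*U(6)*13 = -(-20)*6*13 = -20*(-6)*13 = 120*13 = 1560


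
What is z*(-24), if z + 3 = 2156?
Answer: -51672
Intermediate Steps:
z = 2153 (z = -3 + 2156 = 2153)
z*(-24) = 2153*(-24) = -51672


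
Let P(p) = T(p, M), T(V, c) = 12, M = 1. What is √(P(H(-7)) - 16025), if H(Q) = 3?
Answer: I*√16013 ≈ 126.54*I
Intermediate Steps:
P(p) = 12
√(P(H(-7)) - 16025) = √(12 - 16025) = √(-16013) = I*√16013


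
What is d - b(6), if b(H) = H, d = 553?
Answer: 547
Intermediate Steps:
d - b(6) = 553 - 1*6 = 553 - 6 = 547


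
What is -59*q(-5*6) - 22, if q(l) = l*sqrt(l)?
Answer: -22 + 1770*I*sqrt(30) ≈ -22.0 + 9694.7*I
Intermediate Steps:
q(l) = l**(3/2)
-59*q(-5*6) - 22 = -59*(-30*I*sqrt(30)) - 22 = -(-1770)*I*sqrt(30) - 22 = 1770*I*sqrt(30) - 22 = -22 + 1770*I*sqrt(30)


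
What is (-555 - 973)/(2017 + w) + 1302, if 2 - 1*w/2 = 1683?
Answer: 1752718/1345 ≈ 1303.1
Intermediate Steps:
w = -3362 (w = 4 - 2*1683 = 4 - 3366 = -3362)
(-555 - 973)/(2017 + w) + 1302 = (-555 - 973)/(2017 - 3362) + 1302 = -1528/(-1345) + 1302 = -1528*(-1/1345) + 1302 = 1528/1345 + 1302 = 1752718/1345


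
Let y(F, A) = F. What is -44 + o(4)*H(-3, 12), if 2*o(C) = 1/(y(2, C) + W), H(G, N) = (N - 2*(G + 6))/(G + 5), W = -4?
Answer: -179/4 ≈ -44.750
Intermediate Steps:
H(G, N) = (-12 + N - 2*G)/(5 + G) (H(G, N) = (N - 2*(6 + G))/(5 + G) = (N + (-12 - 2*G))/(5 + G) = (-12 + N - 2*G)/(5 + G))
o(C) = -¼ (o(C) = 1/(2*(2 - 4)) = (½)/(-2) = (½)*(-½) = -¼)
-44 + o(4)*H(-3, 12) = -44 - (-12 + 12 - 2*(-3))/(4*(5 - 3)) = -44 - (-12 + 12 + 6)/(4*2) = -44 - 6/8 = -44 - ¼*3 = -44 - ¾ = -179/4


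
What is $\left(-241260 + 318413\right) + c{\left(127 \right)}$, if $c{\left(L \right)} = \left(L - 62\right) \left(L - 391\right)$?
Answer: $59993$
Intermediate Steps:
$c{\left(L \right)} = \left(-391 + L\right) \left(-62 + L\right)$ ($c{\left(L \right)} = \left(-62 + L\right) \left(-391 + L\right) = \left(-391 + L\right) \left(-62 + L\right)$)
$\left(-241260 + 318413\right) + c{\left(127 \right)} = \left(-241260 + 318413\right) + \left(24242 + 127^{2} - 57531\right) = 77153 + \left(24242 + 16129 - 57531\right) = 77153 - 17160 = 59993$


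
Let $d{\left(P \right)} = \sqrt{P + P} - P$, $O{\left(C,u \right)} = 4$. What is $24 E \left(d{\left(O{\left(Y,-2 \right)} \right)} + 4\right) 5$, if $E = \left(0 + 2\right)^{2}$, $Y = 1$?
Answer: $960 \sqrt{2} \approx 1357.6$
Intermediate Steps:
$d{\left(P \right)} = - P + \sqrt{2} \sqrt{P}$ ($d{\left(P \right)} = \sqrt{2 P} - P = \sqrt{2} \sqrt{P} - P = - P + \sqrt{2} \sqrt{P}$)
$E = 4$ ($E = 2^{2} = 4$)
$24 E \left(d{\left(O{\left(Y,-2 \right)} \right)} + 4\right) 5 = 24 \cdot 4 \left(\left(\left(-1\right) 4 + \sqrt{2} \sqrt{4}\right) + 4\right) 5 = 96 \left(\left(-4 + \sqrt{2} \cdot 2\right) + 4\right) 5 = 96 \left(\left(-4 + 2 \sqrt{2}\right) + 4\right) 5 = 96 \cdot 2 \sqrt{2} \cdot 5 = 96 \cdot 10 \sqrt{2} = 960 \sqrt{2}$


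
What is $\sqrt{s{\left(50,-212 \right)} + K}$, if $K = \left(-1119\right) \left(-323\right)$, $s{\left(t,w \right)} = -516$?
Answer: $\sqrt{360921} \approx 600.77$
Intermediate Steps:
$K = 361437$
$\sqrt{s{\left(50,-212 \right)} + K} = \sqrt{-516 + 361437} = \sqrt{360921}$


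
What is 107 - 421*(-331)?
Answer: 139458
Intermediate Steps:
107 - 421*(-331) = 107 + 139351 = 139458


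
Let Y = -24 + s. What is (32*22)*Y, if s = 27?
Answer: 2112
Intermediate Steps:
Y = 3 (Y = -24 + 27 = 3)
(32*22)*Y = (32*22)*3 = 704*3 = 2112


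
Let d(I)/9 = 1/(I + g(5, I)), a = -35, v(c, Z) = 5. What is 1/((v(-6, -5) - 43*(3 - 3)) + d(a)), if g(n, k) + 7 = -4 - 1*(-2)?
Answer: 44/211 ≈ 0.20853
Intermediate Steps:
g(n, k) = -9 (g(n, k) = -7 + (-4 - 1*(-2)) = -7 + (-4 + 2) = -7 - 2 = -9)
d(I) = 9/(-9 + I) (d(I) = 9/(I - 9) = 9/(-9 + I))
1/((v(-6, -5) - 43*(3 - 3)) + d(a)) = 1/((5 - 43*(3 - 3)) + 9/(-9 - 35)) = 1/((5 - 43*0) + 9/(-44)) = 1/((5 + 0) + 9*(-1/44)) = 1/(5 - 9/44) = 1/(211/44) = 44/211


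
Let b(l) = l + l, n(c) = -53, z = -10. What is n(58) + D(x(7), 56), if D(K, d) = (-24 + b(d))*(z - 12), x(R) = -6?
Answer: -1989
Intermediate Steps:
b(l) = 2*l
D(K, d) = 528 - 44*d (D(K, d) = (-24 + 2*d)*(-10 - 12) = (-24 + 2*d)*(-22) = 528 - 44*d)
n(58) + D(x(7), 56) = -53 + (528 - 44*56) = -53 + (528 - 2464) = -53 - 1936 = -1989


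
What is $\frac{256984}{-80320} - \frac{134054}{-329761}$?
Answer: $- \frac{9247010443}{3310800440} \approx -2.793$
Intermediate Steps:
$\frac{256984}{-80320} - \frac{134054}{-329761} = 256984 \left(- \frac{1}{80320}\right) - - \frac{134054}{329761} = - \frac{32123}{10040} + \frac{134054}{329761} = - \frac{9247010443}{3310800440}$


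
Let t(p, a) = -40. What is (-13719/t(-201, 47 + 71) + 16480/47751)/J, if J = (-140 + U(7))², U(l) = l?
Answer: 655755169/33786697560 ≈ 0.019409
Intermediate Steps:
J = 17689 (J = (-140 + 7)² = (-133)² = 17689)
(-13719/t(-201, 47 + 71) + 16480/47751)/J = (-13719/(-40) + 16480/47751)/17689 = (-13719*(-1/40) + 16480*(1/47751))*(1/17689) = (13719/40 + 16480/47751)*(1/17689) = (655755169/1910040)*(1/17689) = 655755169/33786697560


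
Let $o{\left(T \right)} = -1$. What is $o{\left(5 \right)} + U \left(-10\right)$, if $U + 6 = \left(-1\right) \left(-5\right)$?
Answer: $9$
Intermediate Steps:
$U = -1$ ($U = -6 - -5 = -6 + 5 = -1$)
$o{\left(5 \right)} + U \left(-10\right) = -1 - -10 = -1 + 10 = 9$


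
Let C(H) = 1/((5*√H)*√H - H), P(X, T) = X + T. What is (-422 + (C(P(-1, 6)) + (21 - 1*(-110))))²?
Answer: 33860761/400 ≈ 84652.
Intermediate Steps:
P(X, T) = T + X
C(H) = 1/(4*H) (C(H) = 1/(5*H - H) = 1/(4*H))
(-422 + (C(P(-1, 6)) + (21 - 1*(-110))))² = (-422 + (1/(4*(6 - 1)) + (21 - 1*(-110))))² = (-422 + ((¼)/5 + (21 + 110)))² = (-422 + ((¼)*(⅕) + 131))² = (-422 + (1/20 + 131))² = (-422 + 2621/20)² = (-5819/20)² = 33860761/400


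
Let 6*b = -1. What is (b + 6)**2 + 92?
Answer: 4537/36 ≈ 126.03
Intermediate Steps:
b = -1/6 (b = (1/6)*(-1) = -1/6 ≈ -0.16667)
(b + 6)**2 + 92 = (-1/6 + 6)**2 + 92 = (35/6)**2 + 92 = 1225/36 + 92 = 4537/36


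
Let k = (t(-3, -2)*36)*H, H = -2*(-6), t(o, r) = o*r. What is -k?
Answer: -2592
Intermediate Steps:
H = 12
k = 2592 (k = (-3*(-2)*36)*12 = (6*36)*12 = 216*12 = 2592)
-k = -1*2592 = -2592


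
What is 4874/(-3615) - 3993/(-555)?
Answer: 156395/26751 ≈ 5.8463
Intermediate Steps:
4874/(-3615) - 3993/(-555) = 4874*(-1/3615) - 3993*(-1/555) = -4874/3615 + 1331/185 = 156395/26751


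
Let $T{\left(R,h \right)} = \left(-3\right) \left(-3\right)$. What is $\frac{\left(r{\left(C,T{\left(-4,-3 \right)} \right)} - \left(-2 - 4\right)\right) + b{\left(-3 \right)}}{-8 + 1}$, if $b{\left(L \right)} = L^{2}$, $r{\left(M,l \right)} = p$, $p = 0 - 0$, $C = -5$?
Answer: $- \frac{15}{7} \approx -2.1429$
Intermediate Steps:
$T{\left(R,h \right)} = 9$
$p = 0$ ($p = 0 + 0 = 0$)
$r{\left(M,l \right)} = 0$
$\frac{\left(r{\left(C,T{\left(-4,-3 \right)} \right)} - \left(-2 - 4\right)\right) + b{\left(-3 \right)}}{-8 + 1} = \frac{\left(0 - \left(-2 - 4\right)\right) + \left(-3\right)^{2}}{-8 + 1} = \frac{\left(0 - \left(-2 - 4\right)\right) + 9}{-7} = - \frac{\left(0 - -6\right) + 9}{7} = - \frac{\left(0 + 6\right) + 9}{7} = - \frac{6 + 9}{7} = \left(- \frac{1}{7}\right) 15 = - \frac{15}{7}$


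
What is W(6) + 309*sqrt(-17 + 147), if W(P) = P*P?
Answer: 36 + 309*sqrt(130) ≈ 3559.1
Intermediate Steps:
W(P) = P**2
W(6) + 309*sqrt(-17 + 147) = 6**2 + 309*sqrt(-17 + 147) = 36 + 309*sqrt(130)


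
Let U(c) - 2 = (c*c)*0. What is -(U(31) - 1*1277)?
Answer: 1275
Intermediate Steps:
U(c) = 2 (U(c) = 2 + (c*c)*0 = 2 + c²*0 = 2 + 0 = 2)
-(U(31) - 1*1277) = -(2 - 1*1277) = -(2 - 1277) = -1*(-1275) = 1275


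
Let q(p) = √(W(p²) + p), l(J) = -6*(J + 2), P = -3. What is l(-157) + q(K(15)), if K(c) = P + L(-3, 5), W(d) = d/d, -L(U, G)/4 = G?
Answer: 930 + I*√22 ≈ 930.0 + 4.6904*I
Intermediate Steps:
L(U, G) = -4*G
W(d) = 1
K(c) = -23 (K(c) = -3 - 4*5 = -3 - 20 = -23)
l(J) = -12 - 6*J (l(J) = -6*(2 + J) = -12 - 6*J)
q(p) = √(1 + p)
l(-157) + q(K(15)) = (-12 - 6*(-157)) + √(1 - 23) = (-12 + 942) + √(-22) = 930 + I*√22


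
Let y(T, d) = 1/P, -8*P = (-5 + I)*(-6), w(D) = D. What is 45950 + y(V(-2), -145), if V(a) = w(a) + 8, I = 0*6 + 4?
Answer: 137846/3 ≈ 45949.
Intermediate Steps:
I = 4 (I = 0 + 4 = 4)
V(a) = 8 + a (V(a) = a + 8 = 8 + a)
P = -¾ (P = -(-5 + 4)*(-6)/8 = -(-1)*(-6)/8 = -⅛*6 = -¾ ≈ -0.75000)
y(T, d) = -4/3 (y(T, d) = 1/(-¾) = -4/3)
45950 + y(V(-2), -145) = 45950 - 4/3 = 137846/3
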